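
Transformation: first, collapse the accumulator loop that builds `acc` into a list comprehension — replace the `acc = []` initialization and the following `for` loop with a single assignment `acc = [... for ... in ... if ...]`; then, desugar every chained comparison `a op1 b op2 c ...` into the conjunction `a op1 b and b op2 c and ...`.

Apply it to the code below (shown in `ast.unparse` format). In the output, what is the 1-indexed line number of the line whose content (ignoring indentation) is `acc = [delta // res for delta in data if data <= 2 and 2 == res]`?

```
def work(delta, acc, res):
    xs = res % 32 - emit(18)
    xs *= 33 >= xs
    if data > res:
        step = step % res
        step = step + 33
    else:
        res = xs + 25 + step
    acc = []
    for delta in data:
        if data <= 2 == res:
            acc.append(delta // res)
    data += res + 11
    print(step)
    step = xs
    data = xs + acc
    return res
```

9

Transformed code:
def work(delta, acc, res):
    xs = res % 32 - emit(18)
    xs *= 33 >= xs
    if data > res:
        step = step % res
        step = step + 33
    else:
        res = xs + 25 + step
    acc = [delta // res for delta in data if data <= 2 and 2 == res]
    data += res + 11
    print(step)
    step = xs
    data = xs + acc
    return res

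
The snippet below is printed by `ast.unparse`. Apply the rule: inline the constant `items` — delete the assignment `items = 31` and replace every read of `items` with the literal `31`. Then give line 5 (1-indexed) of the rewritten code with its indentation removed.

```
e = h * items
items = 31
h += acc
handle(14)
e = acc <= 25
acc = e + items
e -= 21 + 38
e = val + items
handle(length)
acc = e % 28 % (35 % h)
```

acc = e + 31

Transformed code:
e = h * 31
h += acc
handle(14)
e = acc <= 25
acc = e + 31
e -= 21 + 38
e = val + 31
handle(length)
acc = e % 28 % (35 % h)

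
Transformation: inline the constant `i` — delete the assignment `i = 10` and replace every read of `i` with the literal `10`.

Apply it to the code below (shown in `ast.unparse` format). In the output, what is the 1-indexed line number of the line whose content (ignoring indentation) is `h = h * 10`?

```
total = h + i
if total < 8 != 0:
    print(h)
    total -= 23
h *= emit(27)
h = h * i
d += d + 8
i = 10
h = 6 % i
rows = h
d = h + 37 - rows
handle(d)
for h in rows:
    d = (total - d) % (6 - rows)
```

6

Transformed code:
total = h + 10
if total < 8 != 0:
    print(h)
    total -= 23
h *= emit(27)
h = h * 10
d += d + 8
h = 6 % 10
rows = h
d = h + 37 - rows
handle(d)
for h in rows:
    d = (total - d) % (6 - rows)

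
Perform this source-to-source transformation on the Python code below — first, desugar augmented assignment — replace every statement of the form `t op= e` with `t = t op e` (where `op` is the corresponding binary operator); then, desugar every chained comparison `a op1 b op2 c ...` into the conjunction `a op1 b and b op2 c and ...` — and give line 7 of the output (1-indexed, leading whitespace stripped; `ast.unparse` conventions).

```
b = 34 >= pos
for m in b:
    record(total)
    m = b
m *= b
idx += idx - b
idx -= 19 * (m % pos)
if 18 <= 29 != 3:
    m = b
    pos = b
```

idx = idx - 19 * (m % pos)

Transformed code:
b = 34 >= pos
for m in b:
    record(total)
    m = b
m = m * b
idx = idx + (idx - b)
idx = idx - 19 * (m % pos)
if 18 <= 29 and 29 != 3:
    m = b
    pos = b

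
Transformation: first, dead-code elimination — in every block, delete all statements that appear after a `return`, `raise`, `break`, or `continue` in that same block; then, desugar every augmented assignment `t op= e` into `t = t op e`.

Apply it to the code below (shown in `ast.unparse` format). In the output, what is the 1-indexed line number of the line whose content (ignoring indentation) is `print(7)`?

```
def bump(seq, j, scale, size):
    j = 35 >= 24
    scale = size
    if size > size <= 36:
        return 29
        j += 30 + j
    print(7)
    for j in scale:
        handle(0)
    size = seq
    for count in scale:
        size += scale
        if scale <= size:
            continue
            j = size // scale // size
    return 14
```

6

Transformed code:
def bump(seq, j, scale, size):
    j = 35 >= 24
    scale = size
    if size > size <= 36:
        return 29
    print(7)
    for j in scale:
        handle(0)
    size = seq
    for count in scale:
        size = size + scale
        if scale <= size:
            continue
    return 14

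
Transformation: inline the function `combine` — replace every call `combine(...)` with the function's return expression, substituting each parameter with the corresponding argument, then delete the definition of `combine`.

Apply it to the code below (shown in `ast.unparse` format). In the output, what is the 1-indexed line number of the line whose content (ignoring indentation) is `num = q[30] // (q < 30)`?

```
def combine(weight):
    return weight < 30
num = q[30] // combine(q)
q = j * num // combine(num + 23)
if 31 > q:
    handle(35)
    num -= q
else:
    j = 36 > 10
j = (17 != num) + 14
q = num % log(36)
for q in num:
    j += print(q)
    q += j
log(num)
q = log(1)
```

1

Transformed code:
num = q[30] // (q < 30)
q = j * num // (num + 23 < 30)
if 31 > q:
    handle(35)
    num -= q
else:
    j = 36 > 10
j = (17 != num) + 14
q = num % log(36)
for q in num:
    j += print(q)
    q += j
log(num)
q = log(1)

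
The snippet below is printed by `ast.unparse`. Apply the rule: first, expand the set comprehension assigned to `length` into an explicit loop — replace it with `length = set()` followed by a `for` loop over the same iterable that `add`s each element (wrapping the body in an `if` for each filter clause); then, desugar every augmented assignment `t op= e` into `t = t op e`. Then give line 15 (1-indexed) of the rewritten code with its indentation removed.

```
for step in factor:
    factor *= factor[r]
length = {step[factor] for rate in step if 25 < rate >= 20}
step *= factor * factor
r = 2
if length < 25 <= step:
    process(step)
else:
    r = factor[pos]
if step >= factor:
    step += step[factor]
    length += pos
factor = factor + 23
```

Transformed code:
for step in factor:
    factor = factor * factor[r]
length = set()
for rate in step:
    if 25 < rate >= 20:
        length.add(step[factor])
step = step * (factor * factor)
r = 2
if length < 25 <= step:
    process(step)
else:
    r = factor[pos]
if step >= factor:
    step = step + step[factor]
    length = length + pos
factor = factor + 23

length = length + pos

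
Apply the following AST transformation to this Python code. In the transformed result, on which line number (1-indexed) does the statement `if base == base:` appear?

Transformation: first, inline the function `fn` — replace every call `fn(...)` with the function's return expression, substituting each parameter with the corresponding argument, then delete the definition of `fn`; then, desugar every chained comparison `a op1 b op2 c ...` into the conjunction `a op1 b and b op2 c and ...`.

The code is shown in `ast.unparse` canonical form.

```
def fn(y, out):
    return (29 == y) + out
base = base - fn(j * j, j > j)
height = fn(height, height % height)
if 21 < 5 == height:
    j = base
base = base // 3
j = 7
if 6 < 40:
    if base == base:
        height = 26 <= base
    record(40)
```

Transformed code:
base = base - ((29 == j * j) + (j > j))
height = (29 == height) + height % height
if 21 < 5 and 5 == height:
    j = base
base = base // 3
j = 7
if 6 < 40:
    if base == base:
        height = 26 <= base
    record(40)

8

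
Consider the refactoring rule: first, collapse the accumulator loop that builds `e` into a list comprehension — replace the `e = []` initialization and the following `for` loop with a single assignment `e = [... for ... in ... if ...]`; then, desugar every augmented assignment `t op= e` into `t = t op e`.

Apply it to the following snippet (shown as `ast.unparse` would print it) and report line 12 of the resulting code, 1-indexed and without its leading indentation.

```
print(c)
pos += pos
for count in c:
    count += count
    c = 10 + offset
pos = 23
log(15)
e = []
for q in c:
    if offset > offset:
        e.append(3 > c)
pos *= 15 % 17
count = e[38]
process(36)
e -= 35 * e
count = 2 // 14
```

Transformed code:
print(c)
pos = pos + pos
for count in c:
    count = count + count
    c = 10 + offset
pos = 23
log(15)
e = [3 > c for q in c if offset > offset]
pos = pos * (15 % 17)
count = e[38]
process(36)
e = e - 35 * e
count = 2 // 14

e = e - 35 * e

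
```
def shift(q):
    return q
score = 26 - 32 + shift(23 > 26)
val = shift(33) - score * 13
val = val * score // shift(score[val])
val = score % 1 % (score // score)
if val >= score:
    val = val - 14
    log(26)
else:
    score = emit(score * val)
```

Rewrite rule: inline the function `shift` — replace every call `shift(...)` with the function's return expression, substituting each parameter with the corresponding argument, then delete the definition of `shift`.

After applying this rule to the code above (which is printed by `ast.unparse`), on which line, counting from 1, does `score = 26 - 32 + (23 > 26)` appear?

1

Transformed code:
score = 26 - 32 + (23 > 26)
val = 33 - score * 13
val = val * score // score[val]
val = score % 1 % (score // score)
if val >= score:
    val = val - 14
    log(26)
else:
    score = emit(score * val)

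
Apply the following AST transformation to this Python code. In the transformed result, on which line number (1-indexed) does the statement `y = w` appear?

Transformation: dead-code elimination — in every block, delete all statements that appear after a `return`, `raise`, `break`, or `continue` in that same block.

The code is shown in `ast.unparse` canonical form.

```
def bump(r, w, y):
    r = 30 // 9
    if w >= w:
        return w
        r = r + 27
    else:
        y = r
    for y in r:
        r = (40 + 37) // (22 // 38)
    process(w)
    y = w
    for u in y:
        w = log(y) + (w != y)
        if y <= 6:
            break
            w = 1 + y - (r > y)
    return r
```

10

Transformed code:
def bump(r, w, y):
    r = 30 // 9
    if w >= w:
        return w
    else:
        y = r
    for y in r:
        r = (40 + 37) // (22 // 38)
    process(w)
    y = w
    for u in y:
        w = log(y) + (w != y)
        if y <= 6:
            break
    return r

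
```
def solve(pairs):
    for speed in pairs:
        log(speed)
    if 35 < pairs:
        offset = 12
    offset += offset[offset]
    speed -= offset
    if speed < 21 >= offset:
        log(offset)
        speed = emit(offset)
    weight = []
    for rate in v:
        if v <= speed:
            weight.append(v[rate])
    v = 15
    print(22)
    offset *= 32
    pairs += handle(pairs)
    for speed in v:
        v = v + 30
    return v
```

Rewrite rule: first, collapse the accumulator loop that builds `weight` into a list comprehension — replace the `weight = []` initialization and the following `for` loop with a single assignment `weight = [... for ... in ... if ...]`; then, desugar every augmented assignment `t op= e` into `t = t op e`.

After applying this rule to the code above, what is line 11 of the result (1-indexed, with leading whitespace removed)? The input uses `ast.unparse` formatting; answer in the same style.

Transformed code:
def solve(pairs):
    for speed in pairs:
        log(speed)
    if 35 < pairs:
        offset = 12
    offset = offset + offset[offset]
    speed = speed - offset
    if speed < 21 >= offset:
        log(offset)
        speed = emit(offset)
    weight = [v[rate] for rate in v if v <= speed]
    v = 15
    print(22)
    offset = offset * 32
    pairs = pairs + handle(pairs)
    for speed in v:
        v = v + 30
    return v

weight = [v[rate] for rate in v if v <= speed]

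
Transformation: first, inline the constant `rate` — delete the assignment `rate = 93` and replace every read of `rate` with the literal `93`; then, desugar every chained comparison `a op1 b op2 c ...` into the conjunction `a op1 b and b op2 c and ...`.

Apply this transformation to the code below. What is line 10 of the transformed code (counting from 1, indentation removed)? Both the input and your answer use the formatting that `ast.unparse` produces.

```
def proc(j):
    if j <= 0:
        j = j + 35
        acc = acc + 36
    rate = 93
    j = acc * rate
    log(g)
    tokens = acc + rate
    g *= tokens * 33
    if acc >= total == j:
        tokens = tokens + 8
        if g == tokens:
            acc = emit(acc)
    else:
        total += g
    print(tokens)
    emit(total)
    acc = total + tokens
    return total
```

Transformed code:
def proc(j):
    if j <= 0:
        j = j + 35
        acc = acc + 36
    j = acc * 93
    log(g)
    tokens = acc + 93
    g *= tokens * 33
    if acc >= total and total == j:
        tokens = tokens + 8
        if g == tokens:
            acc = emit(acc)
    else:
        total += g
    print(tokens)
    emit(total)
    acc = total + tokens
    return total

tokens = tokens + 8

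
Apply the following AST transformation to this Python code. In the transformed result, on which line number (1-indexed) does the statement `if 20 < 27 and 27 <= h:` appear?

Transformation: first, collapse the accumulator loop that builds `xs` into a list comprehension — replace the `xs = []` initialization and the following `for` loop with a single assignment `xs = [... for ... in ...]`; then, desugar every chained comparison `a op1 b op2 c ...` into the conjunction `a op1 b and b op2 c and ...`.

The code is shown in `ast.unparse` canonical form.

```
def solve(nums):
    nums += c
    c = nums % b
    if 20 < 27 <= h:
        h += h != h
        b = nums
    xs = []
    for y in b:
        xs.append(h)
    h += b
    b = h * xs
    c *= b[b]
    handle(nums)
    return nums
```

Transformed code:
def solve(nums):
    nums += c
    c = nums % b
    if 20 < 27 and 27 <= h:
        h += h != h
        b = nums
    xs = [h for y in b]
    h += b
    b = h * xs
    c *= b[b]
    handle(nums)
    return nums

4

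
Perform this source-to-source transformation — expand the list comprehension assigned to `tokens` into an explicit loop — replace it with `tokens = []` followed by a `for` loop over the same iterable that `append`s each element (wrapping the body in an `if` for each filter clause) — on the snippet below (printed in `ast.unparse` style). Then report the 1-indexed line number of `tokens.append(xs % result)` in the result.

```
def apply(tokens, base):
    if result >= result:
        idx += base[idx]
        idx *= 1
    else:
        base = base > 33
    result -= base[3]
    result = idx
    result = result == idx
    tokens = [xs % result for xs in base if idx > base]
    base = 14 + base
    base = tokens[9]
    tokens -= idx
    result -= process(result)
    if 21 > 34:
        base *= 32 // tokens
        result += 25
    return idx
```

13

Transformed code:
def apply(tokens, base):
    if result >= result:
        idx += base[idx]
        idx *= 1
    else:
        base = base > 33
    result -= base[3]
    result = idx
    result = result == idx
    tokens = []
    for xs in base:
        if idx > base:
            tokens.append(xs % result)
    base = 14 + base
    base = tokens[9]
    tokens -= idx
    result -= process(result)
    if 21 > 34:
        base *= 32 // tokens
        result += 25
    return idx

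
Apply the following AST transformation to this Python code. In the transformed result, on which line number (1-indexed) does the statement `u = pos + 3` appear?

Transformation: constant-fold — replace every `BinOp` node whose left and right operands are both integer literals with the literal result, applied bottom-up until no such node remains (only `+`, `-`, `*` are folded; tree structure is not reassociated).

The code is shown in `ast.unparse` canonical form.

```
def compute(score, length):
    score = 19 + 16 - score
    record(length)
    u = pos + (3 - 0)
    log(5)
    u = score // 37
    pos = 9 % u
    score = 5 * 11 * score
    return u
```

4

Transformed code:
def compute(score, length):
    score = 35 - score
    record(length)
    u = pos + 3
    log(5)
    u = score // 37
    pos = 9 % u
    score = 55 * score
    return u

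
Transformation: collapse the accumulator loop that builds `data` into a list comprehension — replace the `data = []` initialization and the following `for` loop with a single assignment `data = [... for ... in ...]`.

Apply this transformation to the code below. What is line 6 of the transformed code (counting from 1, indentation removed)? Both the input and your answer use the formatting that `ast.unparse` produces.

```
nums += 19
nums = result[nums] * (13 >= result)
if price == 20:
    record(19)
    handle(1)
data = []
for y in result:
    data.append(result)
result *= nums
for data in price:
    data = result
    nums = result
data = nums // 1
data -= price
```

data = [result for y in result]

Transformed code:
nums += 19
nums = result[nums] * (13 >= result)
if price == 20:
    record(19)
    handle(1)
data = [result for y in result]
result *= nums
for data in price:
    data = result
    nums = result
data = nums // 1
data -= price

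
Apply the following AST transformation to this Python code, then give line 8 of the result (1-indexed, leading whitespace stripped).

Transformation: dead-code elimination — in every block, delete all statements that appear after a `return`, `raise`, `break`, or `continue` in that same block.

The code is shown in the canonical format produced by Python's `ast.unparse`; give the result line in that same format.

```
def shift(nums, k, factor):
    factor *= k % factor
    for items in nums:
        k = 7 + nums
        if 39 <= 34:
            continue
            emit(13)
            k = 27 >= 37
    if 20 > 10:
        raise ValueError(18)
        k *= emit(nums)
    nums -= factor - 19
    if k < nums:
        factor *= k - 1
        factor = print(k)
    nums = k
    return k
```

raise ValueError(18)

Transformed code:
def shift(nums, k, factor):
    factor *= k % factor
    for items in nums:
        k = 7 + nums
        if 39 <= 34:
            continue
    if 20 > 10:
        raise ValueError(18)
    nums -= factor - 19
    if k < nums:
        factor *= k - 1
        factor = print(k)
    nums = k
    return k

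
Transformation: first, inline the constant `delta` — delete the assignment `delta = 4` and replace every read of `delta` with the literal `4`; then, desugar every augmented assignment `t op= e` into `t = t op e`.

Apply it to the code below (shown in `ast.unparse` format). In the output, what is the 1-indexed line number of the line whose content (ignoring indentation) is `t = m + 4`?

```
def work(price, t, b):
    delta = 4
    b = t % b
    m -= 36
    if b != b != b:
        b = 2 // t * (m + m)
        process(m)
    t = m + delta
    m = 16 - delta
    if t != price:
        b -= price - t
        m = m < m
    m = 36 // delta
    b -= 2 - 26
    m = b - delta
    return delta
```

Transformed code:
def work(price, t, b):
    b = t % b
    m = m - 36
    if b != b != b:
        b = 2 // t * (m + m)
        process(m)
    t = m + 4
    m = 16 - 4
    if t != price:
        b = b - (price - t)
        m = m < m
    m = 36 // 4
    b = b - (2 - 26)
    m = b - 4
    return 4

7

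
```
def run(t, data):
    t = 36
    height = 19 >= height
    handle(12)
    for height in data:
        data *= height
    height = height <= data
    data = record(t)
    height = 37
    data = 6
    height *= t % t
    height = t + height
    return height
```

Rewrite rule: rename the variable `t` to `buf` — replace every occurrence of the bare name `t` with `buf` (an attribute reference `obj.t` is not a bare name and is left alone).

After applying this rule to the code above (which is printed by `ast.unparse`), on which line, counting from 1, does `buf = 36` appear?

2

Transformed code:
def run(buf, data):
    buf = 36
    height = 19 >= height
    handle(12)
    for height in data:
        data *= height
    height = height <= data
    data = record(buf)
    height = 37
    data = 6
    height *= buf % buf
    height = buf + height
    return height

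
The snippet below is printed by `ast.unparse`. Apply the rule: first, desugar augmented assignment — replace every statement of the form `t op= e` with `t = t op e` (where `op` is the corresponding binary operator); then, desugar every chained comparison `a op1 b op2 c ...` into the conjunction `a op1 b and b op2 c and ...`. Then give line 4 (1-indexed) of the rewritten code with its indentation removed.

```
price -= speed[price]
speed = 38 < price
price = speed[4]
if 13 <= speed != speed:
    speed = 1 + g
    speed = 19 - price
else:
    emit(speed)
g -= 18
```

if 13 <= speed and speed != speed:

Transformed code:
price = price - speed[price]
speed = 38 < price
price = speed[4]
if 13 <= speed and speed != speed:
    speed = 1 + g
    speed = 19 - price
else:
    emit(speed)
g = g - 18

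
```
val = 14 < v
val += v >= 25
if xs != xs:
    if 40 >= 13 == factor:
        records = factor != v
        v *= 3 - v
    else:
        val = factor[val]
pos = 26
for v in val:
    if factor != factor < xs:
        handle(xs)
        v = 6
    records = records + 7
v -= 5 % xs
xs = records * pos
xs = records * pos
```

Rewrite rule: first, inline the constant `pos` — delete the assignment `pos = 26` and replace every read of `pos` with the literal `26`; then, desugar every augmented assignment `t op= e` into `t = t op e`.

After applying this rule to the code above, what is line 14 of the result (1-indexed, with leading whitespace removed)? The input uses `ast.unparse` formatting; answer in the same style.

Transformed code:
val = 14 < v
val = val + (v >= 25)
if xs != xs:
    if 40 >= 13 == factor:
        records = factor != v
        v = v * (3 - v)
    else:
        val = factor[val]
for v in val:
    if factor != factor < xs:
        handle(xs)
        v = 6
    records = records + 7
v = v - 5 % xs
xs = records * 26
xs = records * 26

v = v - 5 % xs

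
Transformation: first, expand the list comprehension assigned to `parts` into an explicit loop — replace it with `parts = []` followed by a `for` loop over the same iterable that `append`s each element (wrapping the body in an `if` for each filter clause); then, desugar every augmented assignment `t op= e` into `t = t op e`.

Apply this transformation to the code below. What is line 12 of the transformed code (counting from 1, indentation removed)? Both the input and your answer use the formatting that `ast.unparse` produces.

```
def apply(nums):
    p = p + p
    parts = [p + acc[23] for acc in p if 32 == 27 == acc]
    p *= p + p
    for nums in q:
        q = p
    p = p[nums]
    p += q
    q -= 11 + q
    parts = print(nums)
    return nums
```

Transformed code:
def apply(nums):
    p = p + p
    parts = []
    for acc in p:
        if 32 == 27 == acc:
            parts.append(p + acc[23])
    p = p * (p + p)
    for nums in q:
        q = p
    p = p[nums]
    p = p + q
    q = q - (11 + q)
    parts = print(nums)
    return nums

q = q - (11 + q)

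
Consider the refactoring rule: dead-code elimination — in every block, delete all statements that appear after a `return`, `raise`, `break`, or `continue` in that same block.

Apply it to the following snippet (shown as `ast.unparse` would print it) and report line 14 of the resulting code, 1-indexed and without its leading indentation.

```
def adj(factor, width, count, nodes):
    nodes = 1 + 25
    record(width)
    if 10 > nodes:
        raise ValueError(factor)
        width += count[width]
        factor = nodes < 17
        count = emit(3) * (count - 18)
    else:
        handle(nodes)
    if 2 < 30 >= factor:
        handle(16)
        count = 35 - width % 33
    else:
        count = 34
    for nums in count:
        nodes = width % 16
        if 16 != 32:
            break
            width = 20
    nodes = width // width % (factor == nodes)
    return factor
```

Transformed code:
def adj(factor, width, count, nodes):
    nodes = 1 + 25
    record(width)
    if 10 > nodes:
        raise ValueError(factor)
    else:
        handle(nodes)
    if 2 < 30 >= factor:
        handle(16)
        count = 35 - width % 33
    else:
        count = 34
    for nums in count:
        nodes = width % 16
        if 16 != 32:
            break
    nodes = width // width % (factor == nodes)
    return factor

nodes = width % 16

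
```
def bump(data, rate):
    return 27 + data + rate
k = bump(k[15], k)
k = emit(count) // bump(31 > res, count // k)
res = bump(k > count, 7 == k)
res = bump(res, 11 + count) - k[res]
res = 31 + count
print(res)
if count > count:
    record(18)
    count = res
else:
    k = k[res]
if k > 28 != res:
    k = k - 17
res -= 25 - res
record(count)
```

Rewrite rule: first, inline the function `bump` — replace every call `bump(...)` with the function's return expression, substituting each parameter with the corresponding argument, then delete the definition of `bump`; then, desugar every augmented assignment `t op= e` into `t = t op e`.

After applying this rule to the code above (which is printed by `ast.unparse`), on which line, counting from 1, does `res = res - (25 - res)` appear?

14

Transformed code:
k = 27 + k[15] + k
k = emit(count) // (27 + (31 > res) + count // k)
res = 27 + (k > count) + (7 == k)
res = 27 + res + (11 + count) - k[res]
res = 31 + count
print(res)
if count > count:
    record(18)
    count = res
else:
    k = k[res]
if k > 28 != res:
    k = k - 17
res = res - (25 - res)
record(count)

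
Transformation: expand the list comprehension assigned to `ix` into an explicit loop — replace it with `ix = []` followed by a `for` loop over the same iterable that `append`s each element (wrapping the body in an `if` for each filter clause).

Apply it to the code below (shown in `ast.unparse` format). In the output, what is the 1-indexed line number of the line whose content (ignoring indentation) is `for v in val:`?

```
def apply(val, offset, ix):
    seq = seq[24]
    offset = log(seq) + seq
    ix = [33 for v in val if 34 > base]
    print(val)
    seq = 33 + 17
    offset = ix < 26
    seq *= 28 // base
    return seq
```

5

Transformed code:
def apply(val, offset, ix):
    seq = seq[24]
    offset = log(seq) + seq
    ix = []
    for v in val:
        if 34 > base:
            ix.append(33)
    print(val)
    seq = 33 + 17
    offset = ix < 26
    seq *= 28 // base
    return seq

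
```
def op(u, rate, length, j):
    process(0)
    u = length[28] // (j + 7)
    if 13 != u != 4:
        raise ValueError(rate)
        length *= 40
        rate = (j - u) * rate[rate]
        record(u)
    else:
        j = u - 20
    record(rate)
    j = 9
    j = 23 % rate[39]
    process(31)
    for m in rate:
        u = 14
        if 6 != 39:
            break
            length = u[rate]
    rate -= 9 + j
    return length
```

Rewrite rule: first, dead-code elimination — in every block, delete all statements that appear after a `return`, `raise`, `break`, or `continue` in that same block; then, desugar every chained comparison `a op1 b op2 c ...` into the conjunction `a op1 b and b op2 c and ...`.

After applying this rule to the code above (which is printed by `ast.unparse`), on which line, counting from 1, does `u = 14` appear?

13

Transformed code:
def op(u, rate, length, j):
    process(0)
    u = length[28] // (j + 7)
    if 13 != u and u != 4:
        raise ValueError(rate)
    else:
        j = u - 20
    record(rate)
    j = 9
    j = 23 % rate[39]
    process(31)
    for m in rate:
        u = 14
        if 6 != 39:
            break
    rate -= 9 + j
    return length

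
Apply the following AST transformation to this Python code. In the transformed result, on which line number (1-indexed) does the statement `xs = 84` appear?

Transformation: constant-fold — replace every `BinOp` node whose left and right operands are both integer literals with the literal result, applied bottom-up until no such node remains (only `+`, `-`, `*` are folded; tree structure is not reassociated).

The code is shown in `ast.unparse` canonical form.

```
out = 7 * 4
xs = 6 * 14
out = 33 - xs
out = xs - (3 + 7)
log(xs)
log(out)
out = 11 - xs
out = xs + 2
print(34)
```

Transformed code:
out = 28
xs = 84
out = 33 - xs
out = xs - 10
log(xs)
log(out)
out = 11 - xs
out = xs + 2
print(34)

2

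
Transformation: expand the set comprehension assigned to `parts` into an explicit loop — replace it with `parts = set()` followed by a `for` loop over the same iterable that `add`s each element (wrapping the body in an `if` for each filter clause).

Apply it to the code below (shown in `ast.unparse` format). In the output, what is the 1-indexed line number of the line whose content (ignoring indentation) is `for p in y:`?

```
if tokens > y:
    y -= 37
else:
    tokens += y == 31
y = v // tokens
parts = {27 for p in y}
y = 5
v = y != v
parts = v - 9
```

Transformed code:
if tokens > y:
    y -= 37
else:
    tokens += y == 31
y = v // tokens
parts = set()
for p in y:
    parts.add(27)
y = 5
v = y != v
parts = v - 9

7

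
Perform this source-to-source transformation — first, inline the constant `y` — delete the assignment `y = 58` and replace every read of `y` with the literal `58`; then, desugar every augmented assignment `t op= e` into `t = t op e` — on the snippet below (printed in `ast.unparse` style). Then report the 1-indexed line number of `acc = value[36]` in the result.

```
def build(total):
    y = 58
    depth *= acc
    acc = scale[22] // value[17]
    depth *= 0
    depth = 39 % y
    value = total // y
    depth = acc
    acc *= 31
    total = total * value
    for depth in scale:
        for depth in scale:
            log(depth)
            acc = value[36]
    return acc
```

Transformed code:
def build(total):
    depth = depth * acc
    acc = scale[22] // value[17]
    depth = depth * 0
    depth = 39 % 58
    value = total // 58
    depth = acc
    acc = acc * 31
    total = total * value
    for depth in scale:
        for depth in scale:
            log(depth)
            acc = value[36]
    return acc

13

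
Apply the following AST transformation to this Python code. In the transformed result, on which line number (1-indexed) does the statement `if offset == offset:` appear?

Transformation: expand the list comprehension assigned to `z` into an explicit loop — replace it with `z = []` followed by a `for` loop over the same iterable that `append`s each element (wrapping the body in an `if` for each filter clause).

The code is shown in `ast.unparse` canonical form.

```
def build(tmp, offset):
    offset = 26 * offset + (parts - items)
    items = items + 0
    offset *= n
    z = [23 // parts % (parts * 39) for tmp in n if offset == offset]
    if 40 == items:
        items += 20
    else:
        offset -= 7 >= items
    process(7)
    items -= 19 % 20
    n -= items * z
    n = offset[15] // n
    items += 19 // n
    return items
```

7

Transformed code:
def build(tmp, offset):
    offset = 26 * offset + (parts - items)
    items = items + 0
    offset *= n
    z = []
    for tmp in n:
        if offset == offset:
            z.append(23 // parts % (parts * 39))
    if 40 == items:
        items += 20
    else:
        offset -= 7 >= items
    process(7)
    items -= 19 % 20
    n -= items * z
    n = offset[15] // n
    items += 19 // n
    return items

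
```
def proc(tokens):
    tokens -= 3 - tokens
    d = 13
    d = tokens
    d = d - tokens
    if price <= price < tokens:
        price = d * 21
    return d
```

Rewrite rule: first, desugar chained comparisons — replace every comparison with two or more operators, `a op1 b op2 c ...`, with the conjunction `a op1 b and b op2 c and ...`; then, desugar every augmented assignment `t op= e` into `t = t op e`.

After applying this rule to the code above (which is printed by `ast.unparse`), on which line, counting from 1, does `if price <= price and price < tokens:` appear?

Transformed code:
def proc(tokens):
    tokens = tokens - (3 - tokens)
    d = 13
    d = tokens
    d = d - tokens
    if price <= price and price < tokens:
        price = d * 21
    return d

6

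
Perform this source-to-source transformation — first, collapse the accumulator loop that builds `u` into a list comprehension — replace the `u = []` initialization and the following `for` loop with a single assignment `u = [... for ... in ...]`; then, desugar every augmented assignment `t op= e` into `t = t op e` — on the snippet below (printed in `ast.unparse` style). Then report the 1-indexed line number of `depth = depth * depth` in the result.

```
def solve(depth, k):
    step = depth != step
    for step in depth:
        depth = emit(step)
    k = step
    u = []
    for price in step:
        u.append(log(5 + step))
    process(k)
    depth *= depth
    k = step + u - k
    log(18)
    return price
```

8

Transformed code:
def solve(depth, k):
    step = depth != step
    for step in depth:
        depth = emit(step)
    k = step
    u = [log(5 + step) for price in step]
    process(k)
    depth = depth * depth
    k = step + u - k
    log(18)
    return price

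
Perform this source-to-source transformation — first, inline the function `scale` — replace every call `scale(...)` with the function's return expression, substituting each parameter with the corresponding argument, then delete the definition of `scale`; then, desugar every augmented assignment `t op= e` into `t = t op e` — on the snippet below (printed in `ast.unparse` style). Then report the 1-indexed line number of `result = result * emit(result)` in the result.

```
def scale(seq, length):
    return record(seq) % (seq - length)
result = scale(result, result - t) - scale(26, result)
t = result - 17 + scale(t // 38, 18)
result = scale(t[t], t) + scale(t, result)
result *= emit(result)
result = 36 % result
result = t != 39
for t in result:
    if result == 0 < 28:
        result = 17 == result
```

4

Transformed code:
result = record(result) % (result - (result - t)) - record(26) % (26 - result)
t = result - 17 + record(t // 38) % (t // 38 - 18)
result = record(t[t]) % (t[t] - t) + record(t) % (t - result)
result = result * emit(result)
result = 36 % result
result = t != 39
for t in result:
    if result == 0 < 28:
        result = 17 == result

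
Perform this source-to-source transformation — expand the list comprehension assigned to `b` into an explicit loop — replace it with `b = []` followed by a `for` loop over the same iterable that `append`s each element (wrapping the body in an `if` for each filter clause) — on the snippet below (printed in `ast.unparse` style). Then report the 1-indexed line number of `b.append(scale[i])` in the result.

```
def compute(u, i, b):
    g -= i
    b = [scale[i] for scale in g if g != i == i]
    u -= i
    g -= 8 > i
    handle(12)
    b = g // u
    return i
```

6

Transformed code:
def compute(u, i, b):
    g -= i
    b = []
    for scale in g:
        if g != i == i:
            b.append(scale[i])
    u -= i
    g -= 8 > i
    handle(12)
    b = g // u
    return i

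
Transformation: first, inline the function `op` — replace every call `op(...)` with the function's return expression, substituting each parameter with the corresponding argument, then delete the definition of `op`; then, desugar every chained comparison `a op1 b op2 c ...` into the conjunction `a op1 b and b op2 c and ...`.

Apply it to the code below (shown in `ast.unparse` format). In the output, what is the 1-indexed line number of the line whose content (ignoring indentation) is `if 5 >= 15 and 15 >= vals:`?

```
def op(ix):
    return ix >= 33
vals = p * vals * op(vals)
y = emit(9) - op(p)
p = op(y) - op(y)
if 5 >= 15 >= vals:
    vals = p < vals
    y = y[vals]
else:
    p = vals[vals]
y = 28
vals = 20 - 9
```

Transformed code:
vals = p * vals * (vals >= 33)
y = emit(9) - (p >= 33)
p = (y >= 33) - (y >= 33)
if 5 >= 15 and 15 >= vals:
    vals = p < vals
    y = y[vals]
else:
    p = vals[vals]
y = 28
vals = 20 - 9

4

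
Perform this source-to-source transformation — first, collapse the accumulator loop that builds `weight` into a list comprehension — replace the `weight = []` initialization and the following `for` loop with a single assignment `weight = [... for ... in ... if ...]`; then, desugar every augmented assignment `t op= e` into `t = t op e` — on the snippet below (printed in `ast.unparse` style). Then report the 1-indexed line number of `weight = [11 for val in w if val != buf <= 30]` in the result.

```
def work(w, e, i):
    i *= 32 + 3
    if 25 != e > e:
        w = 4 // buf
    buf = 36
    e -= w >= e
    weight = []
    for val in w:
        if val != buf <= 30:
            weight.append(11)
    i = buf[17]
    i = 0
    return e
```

Transformed code:
def work(w, e, i):
    i = i * (32 + 3)
    if 25 != e > e:
        w = 4 // buf
    buf = 36
    e = e - (w >= e)
    weight = [11 for val in w if val != buf <= 30]
    i = buf[17]
    i = 0
    return e

7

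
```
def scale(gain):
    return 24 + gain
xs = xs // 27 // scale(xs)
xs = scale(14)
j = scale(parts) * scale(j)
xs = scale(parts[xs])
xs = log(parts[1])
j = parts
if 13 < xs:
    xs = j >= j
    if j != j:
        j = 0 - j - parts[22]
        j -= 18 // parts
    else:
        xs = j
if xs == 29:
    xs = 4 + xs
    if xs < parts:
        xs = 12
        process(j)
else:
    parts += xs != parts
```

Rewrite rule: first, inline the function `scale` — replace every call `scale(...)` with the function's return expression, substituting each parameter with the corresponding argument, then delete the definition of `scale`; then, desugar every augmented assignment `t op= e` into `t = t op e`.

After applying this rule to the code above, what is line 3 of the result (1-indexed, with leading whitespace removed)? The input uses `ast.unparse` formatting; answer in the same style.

j = (24 + parts) * (24 + j)

Transformed code:
xs = xs // 27 // (24 + xs)
xs = 24 + 14
j = (24 + parts) * (24 + j)
xs = 24 + parts[xs]
xs = log(parts[1])
j = parts
if 13 < xs:
    xs = j >= j
    if j != j:
        j = 0 - j - parts[22]
        j = j - 18 // parts
    else:
        xs = j
if xs == 29:
    xs = 4 + xs
    if xs < parts:
        xs = 12
        process(j)
else:
    parts = parts + (xs != parts)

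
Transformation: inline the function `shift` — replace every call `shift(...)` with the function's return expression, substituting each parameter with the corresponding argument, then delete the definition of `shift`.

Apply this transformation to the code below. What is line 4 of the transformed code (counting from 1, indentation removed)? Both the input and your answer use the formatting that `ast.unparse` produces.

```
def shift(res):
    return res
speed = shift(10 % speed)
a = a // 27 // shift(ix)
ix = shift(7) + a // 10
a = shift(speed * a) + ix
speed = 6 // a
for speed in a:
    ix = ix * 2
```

Transformed code:
speed = 10 % speed
a = a // 27 // ix
ix = 7 + a // 10
a = speed * a + ix
speed = 6 // a
for speed in a:
    ix = ix * 2

a = speed * a + ix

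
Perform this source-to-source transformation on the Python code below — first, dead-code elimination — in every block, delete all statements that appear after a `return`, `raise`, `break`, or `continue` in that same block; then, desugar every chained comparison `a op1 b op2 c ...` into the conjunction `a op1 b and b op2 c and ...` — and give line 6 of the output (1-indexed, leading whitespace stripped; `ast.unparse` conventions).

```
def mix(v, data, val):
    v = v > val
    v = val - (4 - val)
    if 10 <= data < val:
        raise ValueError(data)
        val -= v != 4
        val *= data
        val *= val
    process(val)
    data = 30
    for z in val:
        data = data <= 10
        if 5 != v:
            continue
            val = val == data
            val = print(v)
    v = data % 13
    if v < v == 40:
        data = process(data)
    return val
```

process(val)

Transformed code:
def mix(v, data, val):
    v = v > val
    v = val - (4 - val)
    if 10 <= data and data < val:
        raise ValueError(data)
    process(val)
    data = 30
    for z in val:
        data = data <= 10
        if 5 != v:
            continue
    v = data % 13
    if v < v and v == 40:
        data = process(data)
    return val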